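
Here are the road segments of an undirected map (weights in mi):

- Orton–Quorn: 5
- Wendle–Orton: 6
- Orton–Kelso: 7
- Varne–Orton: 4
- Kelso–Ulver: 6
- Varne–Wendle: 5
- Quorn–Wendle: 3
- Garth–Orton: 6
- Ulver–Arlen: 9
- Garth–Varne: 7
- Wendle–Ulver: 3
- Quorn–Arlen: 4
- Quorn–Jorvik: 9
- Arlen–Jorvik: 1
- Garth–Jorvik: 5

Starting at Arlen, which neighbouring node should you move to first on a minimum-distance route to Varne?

Compare a few routes:
Arlen–Jorvik–Garth–Orton–Varne: 1+5+6+4 = 16
Arlen–Jorvik–Garth–Varne: 1+5+7 = 13
Arlen–Quorn–Wendle–Varne: 4+3+5 = 12
Arlen–Quorn–Orton–Varne: 4+5+4 = 13
Cheapest is Arlen–Quorn–Wendle–Varne at 12 mi.
So from Arlen the first move is to Quorn.

Quorn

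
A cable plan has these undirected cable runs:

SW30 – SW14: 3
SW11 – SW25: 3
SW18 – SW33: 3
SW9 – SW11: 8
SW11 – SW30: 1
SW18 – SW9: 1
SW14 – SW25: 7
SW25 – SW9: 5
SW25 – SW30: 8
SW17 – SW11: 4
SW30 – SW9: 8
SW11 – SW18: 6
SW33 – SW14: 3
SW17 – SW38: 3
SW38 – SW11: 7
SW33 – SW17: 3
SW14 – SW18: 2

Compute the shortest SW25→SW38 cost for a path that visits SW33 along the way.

Best SW25 to SW33: SW25–SW9–SW18–SW33 costing 9
Shortest SW33→SW38: SW33–SW17–SW38 = 6
Total via SW33: 9 + 6 = 15.

15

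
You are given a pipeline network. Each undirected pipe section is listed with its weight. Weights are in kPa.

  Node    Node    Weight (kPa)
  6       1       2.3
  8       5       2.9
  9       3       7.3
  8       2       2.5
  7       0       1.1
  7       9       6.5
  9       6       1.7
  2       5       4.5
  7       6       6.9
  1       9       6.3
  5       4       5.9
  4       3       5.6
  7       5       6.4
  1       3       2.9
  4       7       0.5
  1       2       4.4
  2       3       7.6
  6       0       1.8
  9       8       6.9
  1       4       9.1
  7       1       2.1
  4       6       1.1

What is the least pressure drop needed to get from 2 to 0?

Running Dijkstra from 2:
2: 0
8: 2.5  (via 2)
1: 4.4  (via 2)
5: 4.5  (via 2)
7: 6.5  (via 1)
6: 6.7  (via 1)
4: 7  (via 7)
3: 7.3  (via 1)
0: 7.6  (via 7)
Shortest route: 2–1–7–0 = 7.6 kPa.

7.6 kPa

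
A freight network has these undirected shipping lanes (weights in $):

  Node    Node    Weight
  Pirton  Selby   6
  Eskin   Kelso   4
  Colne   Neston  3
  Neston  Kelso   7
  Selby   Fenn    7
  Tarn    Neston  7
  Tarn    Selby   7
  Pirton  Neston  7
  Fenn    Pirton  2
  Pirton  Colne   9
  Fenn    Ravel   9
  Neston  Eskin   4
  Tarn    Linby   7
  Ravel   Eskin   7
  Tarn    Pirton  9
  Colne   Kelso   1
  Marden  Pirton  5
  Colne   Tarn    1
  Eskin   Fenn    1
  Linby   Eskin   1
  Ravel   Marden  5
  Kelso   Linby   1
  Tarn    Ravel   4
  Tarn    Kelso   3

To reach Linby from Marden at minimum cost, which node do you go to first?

Compare a few routes:
Marden–Ravel–Tarn–Colne–Kelso–Linby: 5+4+1+1+1 = 12
Marden–Pirton–Fenn–Eskin–Kelso–Linby: 5+2+1+4+1 = 13
Marden–Pirton–Fenn–Eskin–Linby: 5+2+1+1 = 9
The minimum is $9 via Marden–Pirton–Fenn–Eskin–Linby.
So from Marden the first move is to Pirton.

Pirton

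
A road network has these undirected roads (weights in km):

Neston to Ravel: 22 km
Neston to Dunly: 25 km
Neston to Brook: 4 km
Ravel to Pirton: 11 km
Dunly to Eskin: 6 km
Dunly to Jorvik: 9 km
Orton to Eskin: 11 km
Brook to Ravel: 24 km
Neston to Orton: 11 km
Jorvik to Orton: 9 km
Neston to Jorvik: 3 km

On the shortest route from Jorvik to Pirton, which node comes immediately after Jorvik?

Neston

Enumerating some paths:
Jorvik - Neston - Brook - Ravel - Pirton: 3+4+24+11 = 42
Jorvik - Orton - Neston - Ravel - Pirton: 9+11+22+11 = 53
Jorvik - Neston - Ravel - Pirton: 3+22+11 = 36
The minimum is 36 km via Jorvik - Neston - Ravel - Pirton.
So from Jorvik the first move is to Neston.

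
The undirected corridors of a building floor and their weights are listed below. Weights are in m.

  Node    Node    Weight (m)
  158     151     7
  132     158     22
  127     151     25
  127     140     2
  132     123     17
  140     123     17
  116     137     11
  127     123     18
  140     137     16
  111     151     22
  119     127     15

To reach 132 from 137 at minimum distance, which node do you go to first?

Compare a few routes:
137–140–127–123–132: 16+2+18+17 = 53
137–140–123–132: 16+17+17 = 50
137–140–127–151–158–132: 16+2+25+7+22 = 72
The minimum is 50 m via 137–140–123–132.
So from 137 the first move is to 140.

140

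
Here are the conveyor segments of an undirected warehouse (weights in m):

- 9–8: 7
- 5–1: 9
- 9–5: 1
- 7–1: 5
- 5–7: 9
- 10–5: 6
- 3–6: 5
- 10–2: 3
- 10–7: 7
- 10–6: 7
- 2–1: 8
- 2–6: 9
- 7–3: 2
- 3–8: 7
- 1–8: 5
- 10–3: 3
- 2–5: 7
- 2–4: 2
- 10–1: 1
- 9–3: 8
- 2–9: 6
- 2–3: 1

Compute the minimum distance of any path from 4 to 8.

10 m

Enumerating some paths:
4 - 2 - 3 - 10 - 1 - 8: 2+1+3+1+5 = 12
4 - 2 - 3 - 8: 2+1+7 = 10
4 - 2 - 10 - 1 - 8: 2+3+1+5 = 11
Cheapest is 4 - 2 - 3 - 8 at 10 m.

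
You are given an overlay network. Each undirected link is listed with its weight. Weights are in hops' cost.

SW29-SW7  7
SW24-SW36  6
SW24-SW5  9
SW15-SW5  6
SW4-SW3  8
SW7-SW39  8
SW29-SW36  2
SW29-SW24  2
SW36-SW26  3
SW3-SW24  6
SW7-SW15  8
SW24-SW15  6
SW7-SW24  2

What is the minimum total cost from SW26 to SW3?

Enumerating some paths:
SW26 - SW36 - SW24 - SW3: 3+6+6 = 15
SW26 - SW36 - SW29 - SW24 - SW3: 3+2+2+6 = 13
SW26 - SW36 - SW29 - SW7 - SW24 - SW3: 3+2+7+2+6 = 20
Cheapest is SW26 - SW36 - SW29 - SW24 - SW3 at 13 hops' cost.

13 hops' cost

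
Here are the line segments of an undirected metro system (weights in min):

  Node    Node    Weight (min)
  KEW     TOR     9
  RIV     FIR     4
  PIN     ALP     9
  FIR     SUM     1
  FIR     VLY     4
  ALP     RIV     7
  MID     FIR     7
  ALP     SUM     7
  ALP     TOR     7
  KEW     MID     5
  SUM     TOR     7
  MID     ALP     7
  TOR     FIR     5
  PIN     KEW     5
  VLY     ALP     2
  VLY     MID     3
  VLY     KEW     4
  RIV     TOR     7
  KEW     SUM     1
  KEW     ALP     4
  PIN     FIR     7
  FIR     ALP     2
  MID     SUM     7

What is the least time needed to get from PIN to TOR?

Shortest distances from PIN:
PIN: 0
KEW: 5  (via PIN)
SUM: 6  (via KEW)
FIR: 7  (via PIN)
ALP: 9  (via PIN)
VLY: 9  (via KEW)
MID: 10  (via KEW)
RIV: 11  (via FIR)
TOR: 12  (via FIR)
Shortest route: PIN–FIR–TOR = 12 min.

12 min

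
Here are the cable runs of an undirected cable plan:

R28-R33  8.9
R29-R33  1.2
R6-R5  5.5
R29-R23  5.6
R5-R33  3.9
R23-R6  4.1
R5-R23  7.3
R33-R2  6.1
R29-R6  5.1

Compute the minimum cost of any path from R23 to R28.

Compare a few routes:
R23–R29–R33–R28: 5.6+1.2+8.9 = 15.7
R23–R6–R29–R33–R28: 4.1+5.1+1.2+8.9 = 19.3
Cheapest is R23–R29–R33–R28 at 15.7.

15.7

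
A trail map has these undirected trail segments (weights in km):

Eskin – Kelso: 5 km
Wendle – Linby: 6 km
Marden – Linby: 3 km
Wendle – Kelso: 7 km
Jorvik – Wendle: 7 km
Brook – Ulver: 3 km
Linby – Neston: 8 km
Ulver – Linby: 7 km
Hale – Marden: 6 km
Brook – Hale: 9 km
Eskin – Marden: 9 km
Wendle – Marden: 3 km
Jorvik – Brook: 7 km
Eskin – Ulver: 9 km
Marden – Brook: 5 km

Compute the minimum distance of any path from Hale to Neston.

Settle nodes by increasing distance from Hale:
Hale: 0
Marden: 6  (via Hale)
Linby: 9  (via Marden)
Brook: 9  (via Hale)
Wendle: 9  (via Marden)
Ulver: 12  (via Brook)
Eskin: 15  (via Marden)
Kelso: 16  (via Wendle)
Jorvik: 16  (via Brook)
Neston: 17  (via Linby)
Shortest route: Hale → Marden → Linby → Neston = 17 km.

17 km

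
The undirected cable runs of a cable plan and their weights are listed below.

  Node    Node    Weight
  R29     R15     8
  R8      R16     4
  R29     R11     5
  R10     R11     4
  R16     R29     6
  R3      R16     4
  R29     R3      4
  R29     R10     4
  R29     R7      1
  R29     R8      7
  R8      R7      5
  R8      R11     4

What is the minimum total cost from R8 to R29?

6

Enumerating some paths:
R8 - R7 - R29: 5+1 = 6
R8 - R16 - R29: 4+6 = 10
R8 - R29: 7 = 7
R8 - R11 - R29: 4+5 = 9
The minimum is 6 via R8 - R7 - R29.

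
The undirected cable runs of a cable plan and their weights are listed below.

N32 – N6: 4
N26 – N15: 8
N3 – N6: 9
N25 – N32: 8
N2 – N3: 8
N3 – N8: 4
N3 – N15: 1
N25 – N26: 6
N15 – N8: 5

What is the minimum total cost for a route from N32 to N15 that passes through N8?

Shortest N32→N8: N32–N6–N3–N8 = 17
Shortest N8→N15: N8–N15 = 5
Total via N8: 17 + 5 = 22.

22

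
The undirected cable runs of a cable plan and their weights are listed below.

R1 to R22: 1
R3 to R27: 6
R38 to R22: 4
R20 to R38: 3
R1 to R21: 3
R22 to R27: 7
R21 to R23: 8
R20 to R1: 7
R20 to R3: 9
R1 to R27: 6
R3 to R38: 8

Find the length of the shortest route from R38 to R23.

Settle nodes by increasing distance from R38:
R38: 0
R20: 3  (via R38)
R22: 4  (via R38)
R1: 5  (via R22)
R21: 8  (via R1)
R3: 8  (via R38)
R27: 11  (via R22)
R23: 16  (via R21)
Shortest route: R38 → R22 → R1 → R21 → R23 = 16.

16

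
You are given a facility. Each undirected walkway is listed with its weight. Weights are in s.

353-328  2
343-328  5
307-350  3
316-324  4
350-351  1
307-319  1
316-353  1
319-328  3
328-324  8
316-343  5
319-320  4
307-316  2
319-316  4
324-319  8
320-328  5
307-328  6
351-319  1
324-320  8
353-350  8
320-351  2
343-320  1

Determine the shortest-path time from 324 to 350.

9 s

Running Dijkstra from 324:
324: 0
316: 4  (via 324)
353: 5  (via 316)
307: 6  (via 316)
328: 7  (via 353)
319: 7  (via 307)
351: 8  (via 319)
320: 8  (via 324)
350: 9  (via 307)
Shortest route: 324 → 316 → 307 → 350 = 9 s.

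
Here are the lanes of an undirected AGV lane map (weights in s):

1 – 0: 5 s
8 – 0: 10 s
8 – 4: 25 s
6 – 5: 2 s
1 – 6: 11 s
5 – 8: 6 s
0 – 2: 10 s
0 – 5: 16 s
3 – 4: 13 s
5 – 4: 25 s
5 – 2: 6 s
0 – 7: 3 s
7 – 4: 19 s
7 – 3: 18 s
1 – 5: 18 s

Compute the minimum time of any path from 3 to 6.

Enumerating some paths:
3 → 7 → 0 → 5 → 6: 18+3+16+2 = 39
3 → 7 → 0 → 2 → 5 → 6: 18+3+10+6+2 = 39
3 → 7 → 0 → 1 → 6: 18+3+5+11 = 37
3 → 7 → 0 → 8 → 5 → 6: 18+3+10+6+2 = 39
Cheapest is 3 → 7 → 0 → 1 → 6 at 37 s.

37 s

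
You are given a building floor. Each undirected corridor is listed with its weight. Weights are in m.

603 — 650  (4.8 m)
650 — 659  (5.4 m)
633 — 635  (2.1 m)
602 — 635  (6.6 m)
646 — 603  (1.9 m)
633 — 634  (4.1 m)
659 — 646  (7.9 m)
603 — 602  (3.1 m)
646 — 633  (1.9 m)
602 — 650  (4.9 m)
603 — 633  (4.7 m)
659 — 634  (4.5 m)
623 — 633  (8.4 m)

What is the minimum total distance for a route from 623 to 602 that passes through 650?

Shortest 623→650: 623 → 633 → 646 → 603 → 650 = 17
Shortest 650→602: 650 → 602 = 4.9
Total via 650: 17 + 4.9 = 21.9 m.

21.9 m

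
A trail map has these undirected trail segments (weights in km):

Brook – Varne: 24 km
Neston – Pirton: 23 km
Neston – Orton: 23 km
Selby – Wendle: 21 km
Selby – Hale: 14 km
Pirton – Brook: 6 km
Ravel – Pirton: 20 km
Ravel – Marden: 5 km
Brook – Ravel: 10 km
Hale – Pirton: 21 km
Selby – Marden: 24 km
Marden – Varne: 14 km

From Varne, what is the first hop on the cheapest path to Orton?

Compare a few routes:
Varne - Brook - Pirton - Neston - Orton: 24+6+23+23 = 76
Varne - Marden - Ravel - Pirton - Neston - Orton: 14+5+20+23+23 = 85
Varne - Marden - Ravel - Brook - Pirton - Neston - Orton: 14+5+10+6+23+23 = 81
Cheapest is Varne - Brook - Pirton - Neston - Orton at 76 km.
So from Varne the first move is to Brook.

Brook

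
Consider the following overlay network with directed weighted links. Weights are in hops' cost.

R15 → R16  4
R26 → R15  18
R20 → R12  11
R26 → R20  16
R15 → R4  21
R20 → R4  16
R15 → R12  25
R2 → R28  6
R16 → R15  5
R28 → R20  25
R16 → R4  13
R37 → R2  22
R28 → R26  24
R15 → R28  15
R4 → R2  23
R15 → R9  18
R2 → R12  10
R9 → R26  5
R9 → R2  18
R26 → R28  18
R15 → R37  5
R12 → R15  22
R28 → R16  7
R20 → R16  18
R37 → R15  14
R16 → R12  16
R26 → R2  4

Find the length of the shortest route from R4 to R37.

46 hops' cost

Candidate routes:
R4 - R2 - R12 - R15 - R37: 23+10+22+5 = 60
R4 - R2 - R28 - R16 - R15 - R37: 23+6+7+5+5 = 46
R4 - R2 - R28 - R26 - R15 - R37: 23+6+24+18+5 = 76
The minimum is 46 hops' cost via R4 - R2 - R28 - R16 - R15 - R37.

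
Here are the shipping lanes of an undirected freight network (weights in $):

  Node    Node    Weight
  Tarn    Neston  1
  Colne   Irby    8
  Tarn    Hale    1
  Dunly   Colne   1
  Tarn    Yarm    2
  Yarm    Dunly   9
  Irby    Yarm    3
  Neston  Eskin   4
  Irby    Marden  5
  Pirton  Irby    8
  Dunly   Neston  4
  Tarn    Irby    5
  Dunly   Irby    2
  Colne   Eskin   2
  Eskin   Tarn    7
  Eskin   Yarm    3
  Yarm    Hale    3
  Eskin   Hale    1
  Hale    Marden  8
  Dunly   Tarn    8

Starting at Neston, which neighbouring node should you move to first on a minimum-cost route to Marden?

Tarn

Enumerating some paths:
Neston - Dunly - Irby - Marden: 4+2+5 = 11
Neston - Tarn - Hale - Marden: 1+1+8 = 10
The minimum is $10 via Neston - Tarn - Hale - Marden.
So from Neston the first move is to Tarn.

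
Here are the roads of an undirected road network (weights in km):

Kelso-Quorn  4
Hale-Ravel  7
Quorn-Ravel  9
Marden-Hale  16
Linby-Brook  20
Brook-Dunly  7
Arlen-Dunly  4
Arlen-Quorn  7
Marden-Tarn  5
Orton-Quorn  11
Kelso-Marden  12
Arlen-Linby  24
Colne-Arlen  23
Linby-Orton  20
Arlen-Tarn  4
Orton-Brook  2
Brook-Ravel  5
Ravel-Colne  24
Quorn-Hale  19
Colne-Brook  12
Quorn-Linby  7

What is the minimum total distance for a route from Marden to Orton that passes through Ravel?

30 km

Shortest Marden→Ravel: Marden–Hale–Ravel = 23
Best Ravel to Orton: Ravel–Brook–Orton costing 7
Total via Ravel: 23 + 7 = 30 km.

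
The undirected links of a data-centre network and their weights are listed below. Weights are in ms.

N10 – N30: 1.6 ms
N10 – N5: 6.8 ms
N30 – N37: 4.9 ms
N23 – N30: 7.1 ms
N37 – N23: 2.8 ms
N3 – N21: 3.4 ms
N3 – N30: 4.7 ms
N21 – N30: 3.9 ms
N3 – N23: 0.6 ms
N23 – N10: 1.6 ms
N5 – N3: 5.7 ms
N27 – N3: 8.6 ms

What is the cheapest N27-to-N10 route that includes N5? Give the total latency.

21.1 ms

Best N27 to N5: N27–N3–N5 costing 14.3
Best N5 to N10: N5–N10 costing 6.8
Total via N5: 14.3 + 6.8 = 21.1 ms.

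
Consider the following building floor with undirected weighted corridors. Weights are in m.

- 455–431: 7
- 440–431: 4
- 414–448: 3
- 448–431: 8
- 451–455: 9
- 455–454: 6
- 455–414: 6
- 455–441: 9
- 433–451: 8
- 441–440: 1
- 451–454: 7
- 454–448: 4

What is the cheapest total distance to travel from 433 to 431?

Compare a few routes:
433 - 451 - 454 - 448 - 431: 8+7+4+8 = 27
433 - 451 - 455 - 431: 8+9+7 = 24
433 - 451 - 454 - 455 - 431: 8+7+6+7 = 28
Cheapest is 433 - 451 - 455 - 431 at 24 m.

24 m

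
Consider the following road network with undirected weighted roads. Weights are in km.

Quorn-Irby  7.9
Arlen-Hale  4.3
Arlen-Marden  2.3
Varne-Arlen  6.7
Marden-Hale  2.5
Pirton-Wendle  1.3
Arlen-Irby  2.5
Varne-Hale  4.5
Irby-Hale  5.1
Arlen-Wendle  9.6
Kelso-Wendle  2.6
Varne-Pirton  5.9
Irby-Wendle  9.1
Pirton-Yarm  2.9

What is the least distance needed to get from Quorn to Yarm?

Settle nodes by increasing distance from Quorn:
Quorn: 0
Irby: 7.9  (via Quorn)
Arlen: 10.4  (via Irby)
Marden: 12.7  (via Arlen)
Hale: 13  (via Irby)
Wendle: 17  (via Irby)
Varne: 17.1  (via Arlen)
Pirton: 18.3  (via Wendle)
Kelso: 19.6  (via Wendle)
Yarm: 21.2  (via Pirton)
Shortest route: Quorn → Irby → Wendle → Pirton → Yarm = 21.2 km.

21.2 km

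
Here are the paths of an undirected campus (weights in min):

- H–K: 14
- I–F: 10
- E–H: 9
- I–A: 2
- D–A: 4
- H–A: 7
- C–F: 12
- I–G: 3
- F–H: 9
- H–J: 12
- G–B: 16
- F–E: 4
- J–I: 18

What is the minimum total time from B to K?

42 min

Candidate routes:
B → G → I → F → H → K: 16+3+10+9+14 = 52
B → G → I → A → H → K: 16+3+2+7+14 = 42
The minimum is 42 min via B → G → I → A → H → K.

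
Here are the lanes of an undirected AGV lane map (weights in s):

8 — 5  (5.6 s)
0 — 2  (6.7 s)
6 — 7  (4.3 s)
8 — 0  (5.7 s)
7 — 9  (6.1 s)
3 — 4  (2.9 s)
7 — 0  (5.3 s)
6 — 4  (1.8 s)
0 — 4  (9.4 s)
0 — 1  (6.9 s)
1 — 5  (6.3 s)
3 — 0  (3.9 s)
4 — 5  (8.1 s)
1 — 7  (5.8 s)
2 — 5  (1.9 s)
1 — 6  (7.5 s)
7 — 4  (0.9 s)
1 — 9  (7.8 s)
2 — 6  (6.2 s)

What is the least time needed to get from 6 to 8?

13.7 s

Compare a few routes:
6 - 7 - 0 - 8: 4.3+5.3+5.7 = 15.3
6 - 4 - 3 - 0 - 8: 1.8+2.9+3.9+5.7 = 14.3
6 - 4 - 7 - 0 - 8: 1.8+0.9+5.3+5.7 = 13.7
The minimum is 13.7 s via 6 - 4 - 7 - 0 - 8.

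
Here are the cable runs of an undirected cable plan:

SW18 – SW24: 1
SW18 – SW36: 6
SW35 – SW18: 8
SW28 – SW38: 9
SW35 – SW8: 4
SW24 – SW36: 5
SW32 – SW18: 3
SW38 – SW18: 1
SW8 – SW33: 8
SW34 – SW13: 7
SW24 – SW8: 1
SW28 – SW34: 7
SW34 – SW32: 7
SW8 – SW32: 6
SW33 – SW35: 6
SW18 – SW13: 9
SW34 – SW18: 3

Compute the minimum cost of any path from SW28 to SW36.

16

Candidate routes:
SW28–SW34–SW18–SW36: 7+3+6 = 16
SW28–SW34–SW32–SW18–SW24–SW36: 7+7+3+1+5 = 23
SW28–SW34–SW32–SW18–SW36: 7+7+3+6 = 23
The minimum is 16 via SW28–SW34–SW18–SW36.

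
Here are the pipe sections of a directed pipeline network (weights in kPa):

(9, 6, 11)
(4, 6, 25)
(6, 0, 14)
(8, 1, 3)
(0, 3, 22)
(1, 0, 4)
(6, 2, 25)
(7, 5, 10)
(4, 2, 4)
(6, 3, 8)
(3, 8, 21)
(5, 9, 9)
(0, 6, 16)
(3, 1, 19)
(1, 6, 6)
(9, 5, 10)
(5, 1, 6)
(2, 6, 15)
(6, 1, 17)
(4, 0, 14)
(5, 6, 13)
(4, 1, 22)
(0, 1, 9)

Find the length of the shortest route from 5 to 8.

41 kPa

Compare a few routes:
5 → 1 → 6 → 3 → 8: 6+6+8+21 = 41
5 → 6 → 3 → 8: 13+8+21 = 42
The minimum is 41 kPa via 5 → 1 → 6 → 3 → 8.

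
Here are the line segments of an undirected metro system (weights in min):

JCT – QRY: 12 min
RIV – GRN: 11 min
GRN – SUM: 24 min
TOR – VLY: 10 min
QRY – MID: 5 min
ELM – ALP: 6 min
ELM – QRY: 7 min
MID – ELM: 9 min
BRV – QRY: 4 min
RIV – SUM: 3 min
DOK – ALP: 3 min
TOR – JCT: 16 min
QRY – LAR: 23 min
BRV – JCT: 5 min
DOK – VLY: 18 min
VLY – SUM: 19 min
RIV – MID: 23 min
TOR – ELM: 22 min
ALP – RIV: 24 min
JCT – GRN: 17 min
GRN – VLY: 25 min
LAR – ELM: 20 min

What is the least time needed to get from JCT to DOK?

Compare a few routes:
JCT–BRV–QRY–MID–ELM–ALP–DOK: 5+4+5+9+6+3 = 32
JCT–QRY–ELM–ALP–DOK: 12+7+6+3 = 28
JCT–BRV–QRY–ELM–ALP–DOK: 5+4+7+6+3 = 25
Cheapest is JCT–BRV–QRY–ELM–ALP–DOK at 25 min.

25 min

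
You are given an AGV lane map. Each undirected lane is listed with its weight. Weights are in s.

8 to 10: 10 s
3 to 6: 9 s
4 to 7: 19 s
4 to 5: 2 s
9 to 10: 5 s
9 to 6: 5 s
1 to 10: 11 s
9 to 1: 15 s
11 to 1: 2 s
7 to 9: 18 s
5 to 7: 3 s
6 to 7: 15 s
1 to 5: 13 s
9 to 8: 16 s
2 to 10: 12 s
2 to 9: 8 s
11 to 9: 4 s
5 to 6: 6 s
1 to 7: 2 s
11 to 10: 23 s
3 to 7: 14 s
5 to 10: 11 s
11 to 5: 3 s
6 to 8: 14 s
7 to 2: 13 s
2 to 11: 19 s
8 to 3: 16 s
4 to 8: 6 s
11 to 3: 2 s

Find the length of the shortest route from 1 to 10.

11 s

Candidate routes:
1 - 7 - 5 - 10: 2+3+11 = 16
1 - 10: 11 = 11
Cheapest is 1 - 10 at 11 s.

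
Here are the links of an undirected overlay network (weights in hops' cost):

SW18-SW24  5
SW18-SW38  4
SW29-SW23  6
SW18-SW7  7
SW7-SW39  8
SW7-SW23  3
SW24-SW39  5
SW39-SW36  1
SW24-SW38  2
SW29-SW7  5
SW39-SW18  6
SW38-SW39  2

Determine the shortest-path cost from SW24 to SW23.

15 hops' cost

Settle nodes by increasing distance from SW24:
SW24: 0
SW38: 2  (via SW24)
SW39: 4  (via SW38)
SW18: 5  (via SW24)
SW36: 5  (via SW39)
SW7: 12  (via SW39)
SW23: 15  (via SW7)
Shortest route: SW24 → SW38 → SW39 → SW7 → SW23 = 15 hops' cost.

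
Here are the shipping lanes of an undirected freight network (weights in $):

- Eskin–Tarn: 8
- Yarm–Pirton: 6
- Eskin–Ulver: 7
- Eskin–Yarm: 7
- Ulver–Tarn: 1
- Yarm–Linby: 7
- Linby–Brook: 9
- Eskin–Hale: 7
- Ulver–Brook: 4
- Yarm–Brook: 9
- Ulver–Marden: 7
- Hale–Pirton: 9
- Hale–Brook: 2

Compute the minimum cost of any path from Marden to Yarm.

$20

Enumerating some paths:
Marden–Ulver–Brook–Yarm: 7+4+9 = 20
Marden–Ulver–Eskin–Yarm: 7+7+7 = 21
Cheapest is Marden–Ulver–Brook–Yarm at $20.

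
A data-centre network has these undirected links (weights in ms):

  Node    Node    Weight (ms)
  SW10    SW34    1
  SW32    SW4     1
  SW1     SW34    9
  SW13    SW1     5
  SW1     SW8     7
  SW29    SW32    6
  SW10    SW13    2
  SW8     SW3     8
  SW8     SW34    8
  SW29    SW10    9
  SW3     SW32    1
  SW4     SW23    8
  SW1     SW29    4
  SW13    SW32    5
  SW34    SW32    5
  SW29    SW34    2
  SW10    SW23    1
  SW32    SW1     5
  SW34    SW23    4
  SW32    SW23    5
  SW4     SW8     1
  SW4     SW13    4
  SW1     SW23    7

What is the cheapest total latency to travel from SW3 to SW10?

7 ms

Enumerating some paths:
SW3–SW32–SW29–SW34–SW10: 1+6+2+1 = 10
SW3–SW32–SW4–SW13–SW10: 1+1+4+2 = 8
SW3–SW32–SW34–SW10: 1+5+1 = 7
SW3–SW32–SW13–SW10: 1+5+2 = 8
Cheapest is SW3–SW32–SW34–SW10 at 7 ms.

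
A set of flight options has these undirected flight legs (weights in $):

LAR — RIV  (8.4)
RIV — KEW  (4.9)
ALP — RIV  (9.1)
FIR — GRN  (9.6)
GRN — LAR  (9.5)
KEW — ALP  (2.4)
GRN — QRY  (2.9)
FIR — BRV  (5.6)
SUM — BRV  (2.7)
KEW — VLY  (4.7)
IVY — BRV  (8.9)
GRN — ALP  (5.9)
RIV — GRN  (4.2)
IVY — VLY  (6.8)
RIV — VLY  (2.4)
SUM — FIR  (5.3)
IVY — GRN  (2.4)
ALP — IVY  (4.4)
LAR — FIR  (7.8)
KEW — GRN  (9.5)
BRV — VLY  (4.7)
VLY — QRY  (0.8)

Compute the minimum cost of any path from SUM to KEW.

$12.1

Shortest distances from SUM:
SUM: 0
BRV: 2.7  (via SUM)
FIR: 5.3  (via SUM)
VLY: 7.4  (via BRV)
QRY: 8.2  (via VLY)
RIV: 9.8  (via VLY)
GRN: 11.1  (via QRY)
IVY: 11.6  (via BRV)
KEW: 12.1  (via VLY)
Shortest route: SUM–BRV–VLY–KEW = $12.1.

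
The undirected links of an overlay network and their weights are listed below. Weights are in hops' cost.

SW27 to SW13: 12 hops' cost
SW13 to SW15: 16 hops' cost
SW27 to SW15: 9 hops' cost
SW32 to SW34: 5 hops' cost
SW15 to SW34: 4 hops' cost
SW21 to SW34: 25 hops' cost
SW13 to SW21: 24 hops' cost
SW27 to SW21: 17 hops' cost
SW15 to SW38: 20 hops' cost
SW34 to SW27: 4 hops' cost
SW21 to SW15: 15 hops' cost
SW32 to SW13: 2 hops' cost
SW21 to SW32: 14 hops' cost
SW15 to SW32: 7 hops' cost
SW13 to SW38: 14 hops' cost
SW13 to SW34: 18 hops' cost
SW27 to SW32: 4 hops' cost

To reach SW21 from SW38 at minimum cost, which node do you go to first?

SW13

Enumerating some paths:
SW38 - SW13 - SW32 - SW21: 14+2+14 = 30
SW38 - SW13 - SW32 - SW27 - SW21: 14+2+4+17 = 37
SW38 - SW15 - SW21: 20+15 = 35
The minimum is 30 hops' cost via SW38 - SW13 - SW32 - SW21.
So from SW38 the first move is to SW13.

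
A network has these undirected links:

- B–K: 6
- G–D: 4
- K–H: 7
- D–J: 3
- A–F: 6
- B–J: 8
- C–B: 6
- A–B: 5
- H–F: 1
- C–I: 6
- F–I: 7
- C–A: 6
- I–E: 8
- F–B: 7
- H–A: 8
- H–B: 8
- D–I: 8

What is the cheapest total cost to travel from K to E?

23

Running Dijkstra from K:
K: 0
B: 6  (via K)
H: 7  (via K)
F: 8  (via H)
A: 11  (via B)
C: 12  (via B)
J: 14  (via B)
I: 15  (via F)
D: 17  (via J)
G: 21  (via D)
E: 23  (via I)
Shortest route: K–H–F–I–E = 23.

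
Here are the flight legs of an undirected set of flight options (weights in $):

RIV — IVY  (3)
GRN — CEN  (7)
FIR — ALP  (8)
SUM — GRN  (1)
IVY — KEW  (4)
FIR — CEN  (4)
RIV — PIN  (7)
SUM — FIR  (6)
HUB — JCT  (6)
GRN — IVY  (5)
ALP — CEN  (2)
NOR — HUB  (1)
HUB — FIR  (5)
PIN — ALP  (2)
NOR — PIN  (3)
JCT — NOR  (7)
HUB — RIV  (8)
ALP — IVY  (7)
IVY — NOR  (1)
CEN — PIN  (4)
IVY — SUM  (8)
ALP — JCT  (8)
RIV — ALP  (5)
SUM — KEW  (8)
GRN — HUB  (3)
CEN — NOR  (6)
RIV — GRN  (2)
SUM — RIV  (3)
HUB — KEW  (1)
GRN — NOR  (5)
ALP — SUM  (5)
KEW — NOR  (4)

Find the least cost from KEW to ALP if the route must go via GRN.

Best KEW to GRN: KEW–HUB–GRN costing 4
Shortest GRN→ALP: GRN–SUM–ALP = 6
Total via GRN: 4 + 6 = $10.

$10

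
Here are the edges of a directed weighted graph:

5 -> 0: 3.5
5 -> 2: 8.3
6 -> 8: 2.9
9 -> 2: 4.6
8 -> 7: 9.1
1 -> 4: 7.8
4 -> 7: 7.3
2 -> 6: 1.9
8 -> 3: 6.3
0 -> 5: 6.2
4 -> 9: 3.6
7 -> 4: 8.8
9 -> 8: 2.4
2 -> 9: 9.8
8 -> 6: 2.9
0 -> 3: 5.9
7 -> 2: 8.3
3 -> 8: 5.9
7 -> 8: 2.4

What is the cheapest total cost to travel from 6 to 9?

24.4

Running Dijkstra from 6:
6: 0
8: 2.9  (via 6)
3: 9.2  (via 8)
7: 12  (via 8)
2: 20.3  (via 7)
4: 20.8  (via 7)
9: 24.4  (via 4)
Shortest route: 6 → 8 → 7 → 4 → 9 = 24.4.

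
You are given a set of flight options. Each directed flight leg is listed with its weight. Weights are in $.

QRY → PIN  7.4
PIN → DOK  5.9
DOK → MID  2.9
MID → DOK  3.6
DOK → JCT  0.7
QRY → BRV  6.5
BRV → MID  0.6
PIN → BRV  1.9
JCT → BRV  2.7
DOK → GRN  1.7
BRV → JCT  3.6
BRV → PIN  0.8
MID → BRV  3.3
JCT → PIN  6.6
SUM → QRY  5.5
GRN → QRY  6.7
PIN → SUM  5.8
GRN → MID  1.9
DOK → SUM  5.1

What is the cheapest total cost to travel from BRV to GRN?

Shortest distances from BRV:
BRV: 0
MID: 0.6  (via BRV)
PIN: 0.8  (via BRV)
JCT: 3.6  (via BRV)
DOK: 4.2  (via MID)
GRN: 5.9  (via DOK)
Shortest route: BRV → MID → DOK → GRN = $5.9.

$5.9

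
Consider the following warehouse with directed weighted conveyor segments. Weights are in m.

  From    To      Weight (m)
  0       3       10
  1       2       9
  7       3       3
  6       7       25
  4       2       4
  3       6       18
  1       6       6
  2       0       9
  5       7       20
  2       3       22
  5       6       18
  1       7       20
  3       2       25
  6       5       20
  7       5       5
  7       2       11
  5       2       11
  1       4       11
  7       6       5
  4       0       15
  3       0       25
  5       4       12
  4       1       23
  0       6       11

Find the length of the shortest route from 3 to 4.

Shortest distances from 3:
3: 0
6: 18  (via 3)
0: 25  (via 3)
2: 25  (via 3)
5: 38  (via 6)
7: 43  (via 6)
4: 50  (via 5)
Shortest route: 3–6–5–4 = 50 m.

50 m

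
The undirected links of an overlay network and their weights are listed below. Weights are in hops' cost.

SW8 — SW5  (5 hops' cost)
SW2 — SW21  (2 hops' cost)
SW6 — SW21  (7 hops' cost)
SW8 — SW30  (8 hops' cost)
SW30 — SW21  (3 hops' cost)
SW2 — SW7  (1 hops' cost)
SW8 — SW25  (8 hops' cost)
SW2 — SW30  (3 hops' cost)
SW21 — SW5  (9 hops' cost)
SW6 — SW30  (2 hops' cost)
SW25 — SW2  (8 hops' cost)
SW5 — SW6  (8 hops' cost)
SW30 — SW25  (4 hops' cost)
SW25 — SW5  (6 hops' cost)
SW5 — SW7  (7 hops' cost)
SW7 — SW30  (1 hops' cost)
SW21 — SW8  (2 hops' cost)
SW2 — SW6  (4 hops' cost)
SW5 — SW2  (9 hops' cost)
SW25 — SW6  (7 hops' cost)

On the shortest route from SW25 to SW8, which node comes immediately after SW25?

SW8

Compare a few routes:
SW25 - SW30 - SW21 - SW8: 4+3+2 = 9
SW25 - SW8: 8 = 8
Cheapest is SW25 - SW8 at 8 hops' cost.
So from SW25 the first move is to SW8.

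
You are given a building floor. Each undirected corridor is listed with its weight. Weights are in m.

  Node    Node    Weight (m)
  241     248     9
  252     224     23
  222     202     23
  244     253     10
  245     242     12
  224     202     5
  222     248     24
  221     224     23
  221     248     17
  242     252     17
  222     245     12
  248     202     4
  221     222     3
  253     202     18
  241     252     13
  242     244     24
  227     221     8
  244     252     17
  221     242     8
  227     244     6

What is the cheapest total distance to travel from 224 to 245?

38 m

Candidate routes:
224 → 221 → 222 → 245: 23+3+12 = 38
224 → 202 → 222 → 245: 5+23+12 = 40
224 → 221 → 242 → 245: 23+8+12 = 43
224 → 202 → 248 → 221 → 222 → 245: 5+4+17+3+12 = 41
Cheapest is 224 → 221 → 222 → 245 at 38 m.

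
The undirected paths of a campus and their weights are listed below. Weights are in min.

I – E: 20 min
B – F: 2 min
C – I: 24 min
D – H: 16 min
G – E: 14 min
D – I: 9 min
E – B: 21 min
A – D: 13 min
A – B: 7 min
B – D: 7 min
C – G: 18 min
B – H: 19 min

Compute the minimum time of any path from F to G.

Candidate routes:
F → B → A → D → I → E → G: 2+7+13+9+20+14 = 65
F → B → E → G: 2+21+14 = 37
F → B → D → I → E → G: 2+7+9+20+14 = 52
F → B → D → I → C → G: 2+7+9+24+18 = 60
Cheapest is F → B → E → G at 37 min.

37 min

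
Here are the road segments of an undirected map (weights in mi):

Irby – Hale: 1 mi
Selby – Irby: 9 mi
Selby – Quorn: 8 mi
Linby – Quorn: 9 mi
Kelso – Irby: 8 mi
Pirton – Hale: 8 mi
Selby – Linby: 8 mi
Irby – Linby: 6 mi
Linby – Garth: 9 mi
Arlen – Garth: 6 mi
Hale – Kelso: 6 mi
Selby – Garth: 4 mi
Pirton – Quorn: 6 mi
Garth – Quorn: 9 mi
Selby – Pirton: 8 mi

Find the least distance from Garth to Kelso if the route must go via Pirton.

26 mi

Best Garth to Pirton: Garth–Selby–Pirton costing 12
Best Pirton to Kelso: Pirton–Hale–Kelso costing 14
Total via Pirton: 12 + 14 = 26 mi.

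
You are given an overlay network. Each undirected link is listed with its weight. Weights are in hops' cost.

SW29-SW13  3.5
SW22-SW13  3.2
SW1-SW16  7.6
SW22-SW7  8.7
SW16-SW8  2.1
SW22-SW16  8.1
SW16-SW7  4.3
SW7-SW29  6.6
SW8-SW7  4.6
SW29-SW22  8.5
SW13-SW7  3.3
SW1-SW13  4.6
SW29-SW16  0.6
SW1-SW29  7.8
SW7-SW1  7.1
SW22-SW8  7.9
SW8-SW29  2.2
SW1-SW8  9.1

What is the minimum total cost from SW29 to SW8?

2.2 hops' cost

Enumerating some paths:
SW29 - SW16 - SW8: 0.6+2.1 = 2.7
SW29 - SW8: 2.2 = 2.2
Cheapest is SW29 - SW8 at 2.2 hops' cost.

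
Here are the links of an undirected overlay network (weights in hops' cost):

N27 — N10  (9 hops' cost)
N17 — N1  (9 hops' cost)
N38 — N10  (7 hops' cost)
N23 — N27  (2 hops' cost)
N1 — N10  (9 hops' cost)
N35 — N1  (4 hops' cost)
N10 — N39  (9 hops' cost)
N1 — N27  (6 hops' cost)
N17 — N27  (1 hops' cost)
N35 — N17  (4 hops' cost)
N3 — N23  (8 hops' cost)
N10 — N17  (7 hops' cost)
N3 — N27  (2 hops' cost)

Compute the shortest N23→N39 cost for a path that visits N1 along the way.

Shortest N23→N1: N23 → N27 → N1 = 8
Best N1 to N39: N1 → N10 → N39 costing 18
Total via N1: 8 + 18 = 26 hops' cost.

26 hops' cost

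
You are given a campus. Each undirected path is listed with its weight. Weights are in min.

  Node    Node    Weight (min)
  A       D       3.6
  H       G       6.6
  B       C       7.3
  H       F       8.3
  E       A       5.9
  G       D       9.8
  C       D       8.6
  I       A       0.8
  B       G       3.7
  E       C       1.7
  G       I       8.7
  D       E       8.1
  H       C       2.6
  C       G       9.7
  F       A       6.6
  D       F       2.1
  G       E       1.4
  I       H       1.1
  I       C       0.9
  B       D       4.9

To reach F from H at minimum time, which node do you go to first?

Candidate routes:
H → I → A → F: 1.1+0.8+6.6 = 8.5
H → I → A → D → F: 1.1+0.8+3.6+2.1 = 7.6
H → F: 8.3 = 8.3
The minimum is 7.6 min via H → I → A → D → F.
So from H the first move is to I.

I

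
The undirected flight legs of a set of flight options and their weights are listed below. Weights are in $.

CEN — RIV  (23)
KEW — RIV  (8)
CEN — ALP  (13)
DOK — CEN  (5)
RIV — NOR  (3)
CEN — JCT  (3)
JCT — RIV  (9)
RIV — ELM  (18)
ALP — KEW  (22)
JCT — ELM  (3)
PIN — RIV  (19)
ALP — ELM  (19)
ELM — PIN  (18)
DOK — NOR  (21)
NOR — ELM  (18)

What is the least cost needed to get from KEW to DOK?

Candidate routes:
KEW - RIV - JCT - CEN - DOK: 8+9+3+5 = 25
KEW - RIV - NOR - DOK: 8+3+21 = 32
Cheapest is KEW - RIV - JCT - CEN - DOK at $25.

$25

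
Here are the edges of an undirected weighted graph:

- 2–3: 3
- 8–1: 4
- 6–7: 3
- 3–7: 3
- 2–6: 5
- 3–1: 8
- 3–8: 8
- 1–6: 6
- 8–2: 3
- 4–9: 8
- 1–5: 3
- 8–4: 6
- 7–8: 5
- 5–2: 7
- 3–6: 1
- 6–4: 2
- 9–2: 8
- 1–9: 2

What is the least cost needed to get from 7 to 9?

11

Settle nodes by increasing distance from 7:
7: 0
3: 3  (via 7)
6: 3  (via 7)
4: 5  (via 6)
8: 5  (via 7)
2: 6  (via 3)
1: 9  (via 6)
9: 11  (via 1)
Shortest route: 7–6–1–9 = 11.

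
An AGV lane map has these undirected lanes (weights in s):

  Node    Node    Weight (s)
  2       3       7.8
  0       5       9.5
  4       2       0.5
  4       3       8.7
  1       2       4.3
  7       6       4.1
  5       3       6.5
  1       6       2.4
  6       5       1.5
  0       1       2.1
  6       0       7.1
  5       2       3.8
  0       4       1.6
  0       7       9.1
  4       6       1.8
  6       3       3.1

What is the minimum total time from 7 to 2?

6.4 s

Running Dijkstra from 7:
7: 0
6: 4.1  (via 7)
5: 5.6  (via 6)
4: 5.9  (via 6)
2: 6.4  (via 4)
Shortest route: 7–6–4–2 = 6.4 s.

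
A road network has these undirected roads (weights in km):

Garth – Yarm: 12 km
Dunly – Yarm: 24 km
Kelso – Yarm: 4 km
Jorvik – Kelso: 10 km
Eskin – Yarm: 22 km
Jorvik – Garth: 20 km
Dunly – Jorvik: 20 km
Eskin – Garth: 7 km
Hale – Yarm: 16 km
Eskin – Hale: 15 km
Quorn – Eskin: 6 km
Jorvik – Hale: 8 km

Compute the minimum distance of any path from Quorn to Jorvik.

29 km

Running Dijkstra from Quorn:
Quorn: 0
Eskin: 6  (via Quorn)
Garth: 13  (via Eskin)
Hale: 21  (via Eskin)
Yarm: 25  (via Garth)
Jorvik: 29  (via Hale)
Shortest route: Quorn–Eskin–Hale–Jorvik = 29 km.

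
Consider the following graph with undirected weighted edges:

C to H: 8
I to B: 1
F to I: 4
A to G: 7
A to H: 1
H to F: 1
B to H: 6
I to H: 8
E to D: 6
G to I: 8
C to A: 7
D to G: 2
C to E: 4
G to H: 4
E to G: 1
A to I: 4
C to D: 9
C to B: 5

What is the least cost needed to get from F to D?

7

Enumerating some paths:
F → H → A → G → D: 1+1+7+2 = 11
F → H → G → D: 1+4+2 = 7
F → H → G → E → D: 1+4+1+6 = 12
F → I → G → D: 4+8+2 = 14
Cheapest is F → H → G → D at 7.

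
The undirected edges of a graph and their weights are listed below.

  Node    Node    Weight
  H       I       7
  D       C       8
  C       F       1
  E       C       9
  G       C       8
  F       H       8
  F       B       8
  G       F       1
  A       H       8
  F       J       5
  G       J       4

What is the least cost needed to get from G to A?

17

Settle nodes by increasing distance from G:
G: 0
F: 1  (via G)
C: 2  (via F)
J: 4  (via G)
B: 9  (via F)
H: 9  (via F)
D: 10  (via C)
E: 11  (via C)
I: 16  (via H)
A: 17  (via H)
Shortest route: G–F–H–A = 17.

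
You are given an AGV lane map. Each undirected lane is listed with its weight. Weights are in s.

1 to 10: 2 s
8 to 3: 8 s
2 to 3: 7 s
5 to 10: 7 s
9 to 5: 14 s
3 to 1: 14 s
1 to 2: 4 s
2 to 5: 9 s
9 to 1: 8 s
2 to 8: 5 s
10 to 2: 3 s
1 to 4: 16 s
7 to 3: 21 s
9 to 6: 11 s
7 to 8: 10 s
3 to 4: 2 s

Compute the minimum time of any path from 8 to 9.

Settle nodes by increasing distance from 8:
8: 0
2: 5  (via 8)
3: 8  (via 8)
10: 8  (via 2)
1: 9  (via 2)
4: 10  (via 3)
7: 10  (via 8)
5: 14  (via 2)
9: 17  (via 1)
Shortest route: 8 → 2 → 1 → 9 = 17 s.

17 s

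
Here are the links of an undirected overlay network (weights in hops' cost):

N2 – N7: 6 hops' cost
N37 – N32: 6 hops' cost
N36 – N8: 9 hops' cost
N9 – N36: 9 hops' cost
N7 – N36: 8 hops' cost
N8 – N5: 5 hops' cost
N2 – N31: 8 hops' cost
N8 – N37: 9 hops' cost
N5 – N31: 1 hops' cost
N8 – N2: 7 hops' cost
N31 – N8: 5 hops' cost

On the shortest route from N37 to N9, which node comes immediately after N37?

N8

Enumerating some paths:
N37–N8–N2–N7–N36–N9: 9+7+6+8+9 = 39
N37–N8–N36–N9: 9+9+9 = 27
The minimum is 27 hops' cost via N37–N8–N36–N9.
So from N37 the first move is to N8.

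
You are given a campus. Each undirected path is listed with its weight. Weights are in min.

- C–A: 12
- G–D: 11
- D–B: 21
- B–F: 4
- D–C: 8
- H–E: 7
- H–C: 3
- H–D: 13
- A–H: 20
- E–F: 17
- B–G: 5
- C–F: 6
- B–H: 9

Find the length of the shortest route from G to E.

Settle nodes by increasing distance from G:
G: 0
B: 5  (via G)
F: 9  (via B)
D: 11  (via G)
H: 14  (via B)
C: 15  (via F)
E: 21  (via H)
Shortest route: G → B → H → E = 21 min.

21 min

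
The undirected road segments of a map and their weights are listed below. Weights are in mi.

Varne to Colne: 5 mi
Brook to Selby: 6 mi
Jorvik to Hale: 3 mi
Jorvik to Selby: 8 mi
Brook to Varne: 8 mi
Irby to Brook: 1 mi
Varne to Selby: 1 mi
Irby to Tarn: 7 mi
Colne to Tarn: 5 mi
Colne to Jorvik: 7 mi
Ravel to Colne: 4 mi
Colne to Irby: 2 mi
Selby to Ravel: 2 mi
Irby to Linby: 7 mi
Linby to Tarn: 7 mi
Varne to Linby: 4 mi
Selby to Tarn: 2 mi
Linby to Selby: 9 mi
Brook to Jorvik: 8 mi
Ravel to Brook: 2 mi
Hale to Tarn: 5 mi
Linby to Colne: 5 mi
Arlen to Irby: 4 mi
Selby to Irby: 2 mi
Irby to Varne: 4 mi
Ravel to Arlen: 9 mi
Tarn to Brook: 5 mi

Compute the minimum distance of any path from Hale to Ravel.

Compare a few routes:
Hale → Tarn → Selby → Ravel: 5+2+2 = 9
Hale → Tarn → Selby → Irby → Brook → Ravel: 5+2+2+1+2 = 12
Cheapest is Hale → Tarn → Selby → Ravel at 9 mi.

9 mi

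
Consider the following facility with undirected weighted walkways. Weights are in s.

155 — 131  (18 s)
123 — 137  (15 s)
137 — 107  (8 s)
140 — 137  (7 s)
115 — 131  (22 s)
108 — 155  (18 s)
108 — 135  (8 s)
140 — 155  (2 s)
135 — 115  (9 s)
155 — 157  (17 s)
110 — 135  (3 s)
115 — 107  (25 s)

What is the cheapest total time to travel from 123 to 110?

Enumerating some paths:
123–137–107–115–135–110: 15+8+25+9+3 = 60
123–137–140–155–108–135–110: 15+7+2+18+8+3 = 53
Cheapest is 123–137–140–155–108–135–110 at 53 s.

53 s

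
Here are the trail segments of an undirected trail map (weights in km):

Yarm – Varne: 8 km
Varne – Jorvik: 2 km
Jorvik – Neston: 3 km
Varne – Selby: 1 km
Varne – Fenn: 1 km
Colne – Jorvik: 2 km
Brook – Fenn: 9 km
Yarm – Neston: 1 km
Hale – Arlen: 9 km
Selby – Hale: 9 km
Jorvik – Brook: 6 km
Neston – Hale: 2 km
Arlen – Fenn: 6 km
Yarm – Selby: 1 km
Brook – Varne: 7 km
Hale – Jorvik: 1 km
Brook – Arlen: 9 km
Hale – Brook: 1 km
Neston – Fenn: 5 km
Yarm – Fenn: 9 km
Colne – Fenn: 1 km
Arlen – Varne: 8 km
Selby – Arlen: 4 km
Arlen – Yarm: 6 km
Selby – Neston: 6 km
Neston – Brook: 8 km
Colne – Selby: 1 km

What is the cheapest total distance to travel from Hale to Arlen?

8 km

Enumerating some paths:
Hale - Arlen: 9 = 9
Hale - Neston - Yarm - Arlen: 2+1+6 = 9
Hale - Neston - Yarm - Selby - Arlen: 2+1+1+4 = 8
Cheapest is Hale - Neston - Yarm - Selby - Arlen at 8 km.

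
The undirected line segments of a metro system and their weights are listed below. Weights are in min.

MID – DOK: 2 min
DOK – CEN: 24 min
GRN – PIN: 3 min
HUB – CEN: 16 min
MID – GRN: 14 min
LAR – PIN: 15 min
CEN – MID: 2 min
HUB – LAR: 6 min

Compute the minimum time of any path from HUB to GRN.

24 min

Running Dijkstra from HUB:
HUB: 0
LAR: 6  (via HUB)
CEN: 16  (via HUB)
MID: 18  (via CEN)
DOK: 20  (via MID)
PIN: 21  (via LAR)
GRN: 24  (via PIN)
Shortest route: HUB–LAR–PIN–GRN = 24 min.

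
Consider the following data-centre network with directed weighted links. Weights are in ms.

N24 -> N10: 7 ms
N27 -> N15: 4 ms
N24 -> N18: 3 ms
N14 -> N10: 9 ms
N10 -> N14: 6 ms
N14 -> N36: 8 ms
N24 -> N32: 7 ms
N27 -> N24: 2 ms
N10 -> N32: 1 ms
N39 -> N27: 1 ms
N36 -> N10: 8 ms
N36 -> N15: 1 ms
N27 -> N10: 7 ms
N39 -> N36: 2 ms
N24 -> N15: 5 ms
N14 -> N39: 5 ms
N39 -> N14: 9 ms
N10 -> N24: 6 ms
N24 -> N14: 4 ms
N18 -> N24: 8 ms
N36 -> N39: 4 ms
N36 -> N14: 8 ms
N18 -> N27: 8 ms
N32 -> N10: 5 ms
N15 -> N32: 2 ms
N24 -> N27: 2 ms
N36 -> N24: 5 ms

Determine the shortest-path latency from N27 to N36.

13 ms

Settle nodes by increasing distance from N27:
N27: 0
N24: 2  (via N27)
N15: 4  (via N27)
N18: 5  (via N24)
N32: 6  (via N15)
N14: 6  (via N24)
N10: 7  (via N27)
N39: 11  (via N14)
N36: 13  (via N39)
Shortest route: N27 → N24 → N14 → N39 → N36 = 13 ms.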